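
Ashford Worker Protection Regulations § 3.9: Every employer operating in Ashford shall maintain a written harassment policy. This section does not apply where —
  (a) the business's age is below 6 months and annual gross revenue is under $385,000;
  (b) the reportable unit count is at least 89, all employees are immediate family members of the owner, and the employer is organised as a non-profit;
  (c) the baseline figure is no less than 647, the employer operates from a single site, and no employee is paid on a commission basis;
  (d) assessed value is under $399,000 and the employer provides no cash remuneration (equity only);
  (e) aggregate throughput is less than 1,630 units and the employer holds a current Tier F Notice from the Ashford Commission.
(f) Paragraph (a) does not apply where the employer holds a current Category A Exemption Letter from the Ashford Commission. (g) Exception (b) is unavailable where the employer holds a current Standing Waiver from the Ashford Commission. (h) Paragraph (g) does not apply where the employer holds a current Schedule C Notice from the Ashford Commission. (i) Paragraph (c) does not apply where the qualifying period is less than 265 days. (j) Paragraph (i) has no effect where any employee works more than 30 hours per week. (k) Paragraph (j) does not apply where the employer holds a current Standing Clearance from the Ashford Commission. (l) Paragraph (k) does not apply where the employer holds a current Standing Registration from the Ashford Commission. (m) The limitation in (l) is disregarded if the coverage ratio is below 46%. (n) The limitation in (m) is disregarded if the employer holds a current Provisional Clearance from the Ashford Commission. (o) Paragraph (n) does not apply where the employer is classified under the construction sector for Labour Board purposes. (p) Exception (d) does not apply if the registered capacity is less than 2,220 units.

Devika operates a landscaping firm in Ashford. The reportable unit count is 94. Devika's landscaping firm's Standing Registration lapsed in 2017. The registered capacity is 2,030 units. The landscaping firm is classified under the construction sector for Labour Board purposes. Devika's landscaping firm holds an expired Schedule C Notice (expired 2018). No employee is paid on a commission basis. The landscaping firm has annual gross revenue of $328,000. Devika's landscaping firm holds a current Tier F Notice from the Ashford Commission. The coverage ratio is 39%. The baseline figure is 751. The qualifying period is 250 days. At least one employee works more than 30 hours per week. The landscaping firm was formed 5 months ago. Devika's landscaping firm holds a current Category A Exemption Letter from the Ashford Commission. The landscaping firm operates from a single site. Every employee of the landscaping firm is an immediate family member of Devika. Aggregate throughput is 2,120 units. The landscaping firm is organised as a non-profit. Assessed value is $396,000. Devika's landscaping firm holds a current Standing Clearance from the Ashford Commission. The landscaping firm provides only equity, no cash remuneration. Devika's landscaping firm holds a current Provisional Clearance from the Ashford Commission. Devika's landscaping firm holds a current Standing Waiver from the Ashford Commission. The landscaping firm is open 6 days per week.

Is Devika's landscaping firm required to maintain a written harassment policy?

Yes — Devika's landscaping firm must maintain a written harassment policy.

Exception (a) is satisfied on its face — the business's age is 5 months, below the 6 months limit; annual gross revenue is $328,000, under the $385,000 limit. But applying paragraph (f): (f) operates against (a): a current Category A Exemption Letter is held. (a) is therefore removed.
Exception (b)'s conditions are all satisfied: the reportable unit count is 94, meeting the 89 threshold; every employee is an immediate family member; the employer is a non-profit. But applying paragraphs (g)–(h): (g) operates against (b): a current Standing Waiver is held. (h) is not triggered (there is no Schedule C Notice in force), so (g) stands. (b) is therefore removed.
Exception (c) is satisfied on its face — the baseline figure is 751, meeting the 647 threshold; the employer operates from a single site; no employee is paid on commission. But applying paragraphs (i)–(o): (i) applies — the qualifying period is 250 days, less than the 265 days limit. (j) would limit (i) — at least one employee exceeds 30 hours/week — but (k) sets (j) aside: (k) applies — a current Standing Clearance is held. (l) is not triggered (no current Standing Registration is held), so (k) stands. (c) is therefore removed.
Exception (d) is satisfied on its face — assessed value is $396,000, under the $399,000 limit; remuneration is equity-only. But applying paragraph (p): (p) operates — the registered capacity is 2,030 units, less than the 2,220 units limit. (d) is therefore removed.
Exception (e) fails — aggregate throughput is 2,120 units, not less than 1,630 units.
Every exception is unavailable, so the rule governs.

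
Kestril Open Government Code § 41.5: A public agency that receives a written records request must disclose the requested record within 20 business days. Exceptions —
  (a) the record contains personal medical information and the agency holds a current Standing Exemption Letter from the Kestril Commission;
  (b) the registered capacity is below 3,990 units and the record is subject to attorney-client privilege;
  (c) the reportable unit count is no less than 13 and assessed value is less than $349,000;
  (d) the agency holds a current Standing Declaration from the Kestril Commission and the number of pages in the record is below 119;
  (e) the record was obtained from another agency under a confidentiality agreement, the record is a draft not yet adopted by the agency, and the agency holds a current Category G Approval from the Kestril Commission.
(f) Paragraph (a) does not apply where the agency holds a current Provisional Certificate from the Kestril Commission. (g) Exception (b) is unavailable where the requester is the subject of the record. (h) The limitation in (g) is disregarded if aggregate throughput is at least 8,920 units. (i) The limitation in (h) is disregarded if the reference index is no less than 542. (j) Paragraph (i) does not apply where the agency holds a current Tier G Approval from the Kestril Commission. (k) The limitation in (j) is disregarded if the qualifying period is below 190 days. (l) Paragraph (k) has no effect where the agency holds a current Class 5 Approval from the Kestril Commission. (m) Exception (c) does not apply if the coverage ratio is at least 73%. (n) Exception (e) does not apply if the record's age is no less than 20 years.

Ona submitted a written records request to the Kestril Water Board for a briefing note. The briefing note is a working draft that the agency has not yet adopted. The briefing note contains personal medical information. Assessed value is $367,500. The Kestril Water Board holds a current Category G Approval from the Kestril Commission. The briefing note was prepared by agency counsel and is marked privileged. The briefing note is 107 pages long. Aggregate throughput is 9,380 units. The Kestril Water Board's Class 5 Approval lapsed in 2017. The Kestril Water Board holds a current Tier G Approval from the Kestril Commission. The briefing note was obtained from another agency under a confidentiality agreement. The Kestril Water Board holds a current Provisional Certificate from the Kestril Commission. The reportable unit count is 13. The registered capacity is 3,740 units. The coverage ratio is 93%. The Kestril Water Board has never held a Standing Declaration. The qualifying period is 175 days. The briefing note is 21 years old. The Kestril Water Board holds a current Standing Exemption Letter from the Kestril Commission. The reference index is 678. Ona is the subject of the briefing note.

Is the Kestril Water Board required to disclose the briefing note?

Exception (a)'s conditions are all satisfied: the briefing note contains personal medical information; a current Standing Exemption Letter is held. But: (f) operates against (a): a current Provisional Certificate is held. So (a) is unavailable.
All of (b)'s requirements are met (the registered capacity is 3,740 units, below the 3,990 units limit; the briefing note is privileged). But applying paragraphs (g)–(l): (g) is engaged — Ona is the subject of the briefing note. (h) would limit (g) — aggregate throughput is 9,380 units, meeting the 8,920 units threshold — but (i) sets (h) aside: (i) is engaged — the reference index is 678, meeting the 542 threshold. (j) would limit (i) — a current Tier G Approval is held — but (k) sets (j) aside: (k) applies — the qualifying period is 175 days, below the 190 days limit. (l) is inapplicable (there is no Class 5 Approval in force), so (k) stands. Exception (b) does not apply.
Exception (c) fails — assessed value is $367,500, not less than $349,000.
Exception (d) does not apply: the Standing Declaration is not current.
Exception (e): the briefing note was obtained under a confidentiality agreement; the briefing note is an unadopted draft; a current Category G Approval is held — every condition holds. Turning to paragraph (n): (n) is engaged — the record's age is 21 years, meeting the 20 years threshold. (e) is therefore removed.
No exception displaces § 41.5.

Yes — the Kestril Water Board must disclose the briefing note.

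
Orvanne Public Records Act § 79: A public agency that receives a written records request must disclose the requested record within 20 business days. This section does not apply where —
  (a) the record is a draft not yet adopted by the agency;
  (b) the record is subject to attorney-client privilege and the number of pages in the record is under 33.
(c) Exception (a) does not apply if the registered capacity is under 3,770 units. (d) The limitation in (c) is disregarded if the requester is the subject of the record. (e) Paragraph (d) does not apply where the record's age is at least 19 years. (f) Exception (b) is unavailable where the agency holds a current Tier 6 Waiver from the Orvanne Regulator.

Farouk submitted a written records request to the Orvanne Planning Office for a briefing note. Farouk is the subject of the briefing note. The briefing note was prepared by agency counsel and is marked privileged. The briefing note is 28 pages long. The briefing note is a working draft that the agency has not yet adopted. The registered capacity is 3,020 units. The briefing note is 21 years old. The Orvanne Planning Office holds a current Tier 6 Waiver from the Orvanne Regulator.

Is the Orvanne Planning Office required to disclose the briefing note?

Yes — the Orvanne Planning Office must disclose the briefing note.

Exception (a)'s conditions are all satisfied: the briefing note is an unadopted draft. Turning to paragraphs (c)–(e): (c) operates — the registered capacity is 3,020 units, under the 3,770 units limit. (d) applies (Farouk is the subject of the briefing note), but is itself disapplied by (e): (e) operates against (d): the record's age is 21 years, meeting the 19 years threshold. Exception (a) does not apply.
All of (b)'s requirements are met (the briefing note is privileged; the number of pages in the record is 28, under the 33 limit). Turning to paragraph (f): (f) operates against (b): a current Tier 6 Waiver is held. (b) is therefore removed.
None of the exceptions is available; § 79 applies in full.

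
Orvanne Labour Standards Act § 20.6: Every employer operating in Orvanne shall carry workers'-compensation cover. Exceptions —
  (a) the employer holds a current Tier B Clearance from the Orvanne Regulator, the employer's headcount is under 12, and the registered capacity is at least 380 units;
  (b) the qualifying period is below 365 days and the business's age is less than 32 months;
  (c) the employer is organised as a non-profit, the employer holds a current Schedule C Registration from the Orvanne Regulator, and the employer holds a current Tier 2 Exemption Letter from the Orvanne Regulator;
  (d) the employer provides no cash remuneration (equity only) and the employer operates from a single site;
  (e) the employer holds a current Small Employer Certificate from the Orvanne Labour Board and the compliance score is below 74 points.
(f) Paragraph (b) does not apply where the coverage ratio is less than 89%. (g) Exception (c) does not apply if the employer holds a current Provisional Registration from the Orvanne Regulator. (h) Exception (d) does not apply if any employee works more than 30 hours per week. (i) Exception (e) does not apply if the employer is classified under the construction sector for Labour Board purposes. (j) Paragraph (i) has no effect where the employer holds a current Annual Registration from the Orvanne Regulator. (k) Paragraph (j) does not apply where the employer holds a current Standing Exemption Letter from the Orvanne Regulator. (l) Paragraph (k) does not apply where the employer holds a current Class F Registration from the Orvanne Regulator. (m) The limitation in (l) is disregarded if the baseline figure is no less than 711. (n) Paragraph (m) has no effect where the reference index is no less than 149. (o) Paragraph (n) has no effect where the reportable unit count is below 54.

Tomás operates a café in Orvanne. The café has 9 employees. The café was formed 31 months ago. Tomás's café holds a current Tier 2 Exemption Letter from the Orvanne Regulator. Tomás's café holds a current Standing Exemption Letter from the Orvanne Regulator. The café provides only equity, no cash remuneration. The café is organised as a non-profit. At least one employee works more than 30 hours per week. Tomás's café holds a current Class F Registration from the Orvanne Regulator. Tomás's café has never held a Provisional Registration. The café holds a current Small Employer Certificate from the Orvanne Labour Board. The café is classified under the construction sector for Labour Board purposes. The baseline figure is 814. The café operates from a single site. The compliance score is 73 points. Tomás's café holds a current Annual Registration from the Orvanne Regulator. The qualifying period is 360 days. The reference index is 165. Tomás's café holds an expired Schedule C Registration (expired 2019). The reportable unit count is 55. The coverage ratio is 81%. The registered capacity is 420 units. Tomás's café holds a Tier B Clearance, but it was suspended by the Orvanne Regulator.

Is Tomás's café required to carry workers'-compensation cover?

No — exception (e) applies; Tomás's café is not required to carry workers'-compensation cover.

Exception (a) does not apply: the Tier B Clearance is not current.
Exception (b) is satisfied on its face — the qualifying period is 360 days, below the 365 days limit; the business's age is 31 months, less than the 32 months limit. But: (f) operates against (b): the coverage ratio is 81%, less than the 89% limit. So (b) is unavailable.
Exception (c) does not apply: no current Schedule C Registration is held.
Exception (d)'s conditions are all satisfied: remuneration is equity-only; the employer operates from a single site. But applying paragraph (h): (h) operates against (d): at least one employee exceeds 30 hours/week. So (d) is unavailable.
All of (e)'s requirements are met (a current Small Employer Certificate is held; the compliance score is 73 points, below the 74 points limit). Applying paragraphs (i)–(o): (i) would limit (e) — the café is classified under the construction sector — but (j) sets (i) aside: (j) operates — a current Annual Registration is held. (k) would limit (j) — a current Standing Exemption Letter is held — but (l) sets (k) aside: (l) operates against (k): a current Class F Registration is held. (m) operates (the baseline figure is 814, meeting the 711 threshold), but is itself disapplied by (n): (n) is engaged — the reference index is 165, meeting the 149 threshold. (o) does not operate here (the reportable unit count is 55, not below 54), so (n) stands. So (e) applies.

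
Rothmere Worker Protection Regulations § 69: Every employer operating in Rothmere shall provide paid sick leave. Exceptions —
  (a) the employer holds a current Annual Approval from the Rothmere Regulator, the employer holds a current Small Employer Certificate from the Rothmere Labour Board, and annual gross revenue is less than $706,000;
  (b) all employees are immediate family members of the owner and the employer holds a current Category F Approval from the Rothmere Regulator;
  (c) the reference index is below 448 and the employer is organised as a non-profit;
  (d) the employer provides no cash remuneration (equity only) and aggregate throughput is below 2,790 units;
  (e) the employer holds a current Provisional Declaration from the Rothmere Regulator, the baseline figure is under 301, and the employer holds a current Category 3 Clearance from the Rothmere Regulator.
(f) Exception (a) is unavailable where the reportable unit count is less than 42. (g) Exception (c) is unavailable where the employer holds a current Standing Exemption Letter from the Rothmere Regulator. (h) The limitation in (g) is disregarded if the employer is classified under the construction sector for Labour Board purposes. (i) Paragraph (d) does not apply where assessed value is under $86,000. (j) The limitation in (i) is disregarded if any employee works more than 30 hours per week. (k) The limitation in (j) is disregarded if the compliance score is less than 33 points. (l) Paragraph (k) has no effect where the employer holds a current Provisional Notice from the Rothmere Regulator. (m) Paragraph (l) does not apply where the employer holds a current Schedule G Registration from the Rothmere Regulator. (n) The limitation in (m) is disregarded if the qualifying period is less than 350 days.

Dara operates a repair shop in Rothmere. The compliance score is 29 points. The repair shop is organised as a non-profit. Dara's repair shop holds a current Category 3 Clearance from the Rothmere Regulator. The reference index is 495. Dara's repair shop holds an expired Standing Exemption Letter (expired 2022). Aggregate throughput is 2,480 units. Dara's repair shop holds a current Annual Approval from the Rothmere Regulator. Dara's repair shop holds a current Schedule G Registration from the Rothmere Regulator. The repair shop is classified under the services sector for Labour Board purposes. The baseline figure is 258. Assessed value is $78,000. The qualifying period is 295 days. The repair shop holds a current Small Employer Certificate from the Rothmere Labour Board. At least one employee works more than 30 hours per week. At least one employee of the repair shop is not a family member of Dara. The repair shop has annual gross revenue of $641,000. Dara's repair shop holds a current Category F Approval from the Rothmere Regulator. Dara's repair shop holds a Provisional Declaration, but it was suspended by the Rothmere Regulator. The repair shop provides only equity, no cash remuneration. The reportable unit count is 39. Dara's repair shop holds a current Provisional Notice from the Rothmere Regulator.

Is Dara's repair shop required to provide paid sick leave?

Exception (a) is satisfied on its face — a current Annual Approval is held; a current Small Employer Certificate is held; annual gross revenue is $641,000, less than the $706,000 limit. But applying paragraph (f): (f) operates against (a): the reportable unit count is 39, less than the 42 limit. (a) is therefore removed.
Exception (b) requires that all employees are immediate family members of the owner; but at least one employee is not a family member, so (b) is unavailable.
Exception (c) requires that the reference index is below 448; but the reference index is 495, not below 448, so (c) is unavailable.
Exception (d)'s conditions are all satisfied: remuneration is equity-only; aggregate throughput is 2,480 units, below the 2,790 units limit. Under paragraphs (i)–(n): (i) is triggered (assessed value is $78,000, under the $86,000 limit), but is displaced by (j): (j) is engaged — at least one employee exceeds 30 hours/week. (k) would limit (j) — the compliance score is 29 points, less than the 33 points limit — but (l) sets (k) aside: (l) is triggered — a current Provisional Notice is held. (m) would limit (l) — a current Schedule G Registration is held — but (n) sets (m) aside: (n) applies — the qualifying period is 295 days, less than the 350 days limit. (d) remains available.
Exception (e) fails — the Provisional Declaration is not current.

No — exception (d) applies; Dara's repair shop is not required to provide paid sick leave.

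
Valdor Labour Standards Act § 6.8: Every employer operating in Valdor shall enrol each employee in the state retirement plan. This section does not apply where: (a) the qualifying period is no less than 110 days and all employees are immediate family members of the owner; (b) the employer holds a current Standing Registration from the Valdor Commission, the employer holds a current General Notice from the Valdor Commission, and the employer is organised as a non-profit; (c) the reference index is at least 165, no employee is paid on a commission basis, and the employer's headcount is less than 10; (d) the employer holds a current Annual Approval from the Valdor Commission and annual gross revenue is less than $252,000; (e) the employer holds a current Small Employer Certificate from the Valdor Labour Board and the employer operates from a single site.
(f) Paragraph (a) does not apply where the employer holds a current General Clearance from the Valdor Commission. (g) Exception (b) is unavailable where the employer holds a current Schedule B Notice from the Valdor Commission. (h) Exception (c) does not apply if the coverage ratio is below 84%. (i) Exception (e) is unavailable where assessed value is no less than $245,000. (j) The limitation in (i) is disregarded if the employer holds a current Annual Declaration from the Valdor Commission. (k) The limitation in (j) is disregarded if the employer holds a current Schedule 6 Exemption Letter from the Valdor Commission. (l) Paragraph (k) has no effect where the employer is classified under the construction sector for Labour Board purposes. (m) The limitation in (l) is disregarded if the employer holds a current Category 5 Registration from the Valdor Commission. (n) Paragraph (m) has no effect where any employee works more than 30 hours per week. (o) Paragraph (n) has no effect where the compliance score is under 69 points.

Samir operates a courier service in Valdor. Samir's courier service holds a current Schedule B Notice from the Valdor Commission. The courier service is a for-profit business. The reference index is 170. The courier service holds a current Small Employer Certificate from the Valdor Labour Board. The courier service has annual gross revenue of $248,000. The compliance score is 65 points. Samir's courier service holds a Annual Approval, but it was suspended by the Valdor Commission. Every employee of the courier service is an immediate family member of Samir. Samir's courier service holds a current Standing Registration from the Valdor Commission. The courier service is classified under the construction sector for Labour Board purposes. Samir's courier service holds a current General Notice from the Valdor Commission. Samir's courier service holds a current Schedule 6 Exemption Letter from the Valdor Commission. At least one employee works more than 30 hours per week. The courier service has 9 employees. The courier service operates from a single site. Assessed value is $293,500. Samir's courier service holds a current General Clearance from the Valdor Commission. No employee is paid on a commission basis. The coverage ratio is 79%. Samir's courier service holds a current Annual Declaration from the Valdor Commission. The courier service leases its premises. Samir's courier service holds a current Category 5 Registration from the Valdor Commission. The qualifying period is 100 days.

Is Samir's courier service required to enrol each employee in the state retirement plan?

Exception (a) fails — the qualifying period is 100 days, short of 110 days.
Exception (b) requires that the employer is organised as a non-profit; but the employer is for-profit, so (b) is unavailable.
All of (c)'s requirements are met (the reference index is 170, meeting the 165 threshold; no employee is paid on commission; the employer's headcount is 9, less than the 10 limit). Turning to paragraph (h): (h) operates against (c): the coverage ratio is 79%, below the 84% limit. Exception (c) does not apply.
Exception (d) fails — the Annual Approval is not current.
Exception (e): a current Small Employer Certificate is held; the employer operates from a single site — every condition holds. But applying paragraphs (i)–(o): (i) operates against (e): assessed value is $293,500, meeting the $245,000 threshold. (j) is engaged (a current Annual Declaration is held), but yields to (k): (k) applies — a current Schedule 6 Exemption Letter is held. (l) would limit (k) — the courier service is classified under the construction sector — but (m) sets (l) aside: (m) is triggered — a current Category 5 Registration is held. (n) is engaged (at least one employee exceeds 30 hours/week), but is set aside by (o): (o) operates against (n): the compliance score is 65 points, under the 69 points limit. So (e) is unavailable.
None of the exceptions is available; § 6.8 applies in full.

Yes — Samir's courier service must enrol each employee in the state retirement plan.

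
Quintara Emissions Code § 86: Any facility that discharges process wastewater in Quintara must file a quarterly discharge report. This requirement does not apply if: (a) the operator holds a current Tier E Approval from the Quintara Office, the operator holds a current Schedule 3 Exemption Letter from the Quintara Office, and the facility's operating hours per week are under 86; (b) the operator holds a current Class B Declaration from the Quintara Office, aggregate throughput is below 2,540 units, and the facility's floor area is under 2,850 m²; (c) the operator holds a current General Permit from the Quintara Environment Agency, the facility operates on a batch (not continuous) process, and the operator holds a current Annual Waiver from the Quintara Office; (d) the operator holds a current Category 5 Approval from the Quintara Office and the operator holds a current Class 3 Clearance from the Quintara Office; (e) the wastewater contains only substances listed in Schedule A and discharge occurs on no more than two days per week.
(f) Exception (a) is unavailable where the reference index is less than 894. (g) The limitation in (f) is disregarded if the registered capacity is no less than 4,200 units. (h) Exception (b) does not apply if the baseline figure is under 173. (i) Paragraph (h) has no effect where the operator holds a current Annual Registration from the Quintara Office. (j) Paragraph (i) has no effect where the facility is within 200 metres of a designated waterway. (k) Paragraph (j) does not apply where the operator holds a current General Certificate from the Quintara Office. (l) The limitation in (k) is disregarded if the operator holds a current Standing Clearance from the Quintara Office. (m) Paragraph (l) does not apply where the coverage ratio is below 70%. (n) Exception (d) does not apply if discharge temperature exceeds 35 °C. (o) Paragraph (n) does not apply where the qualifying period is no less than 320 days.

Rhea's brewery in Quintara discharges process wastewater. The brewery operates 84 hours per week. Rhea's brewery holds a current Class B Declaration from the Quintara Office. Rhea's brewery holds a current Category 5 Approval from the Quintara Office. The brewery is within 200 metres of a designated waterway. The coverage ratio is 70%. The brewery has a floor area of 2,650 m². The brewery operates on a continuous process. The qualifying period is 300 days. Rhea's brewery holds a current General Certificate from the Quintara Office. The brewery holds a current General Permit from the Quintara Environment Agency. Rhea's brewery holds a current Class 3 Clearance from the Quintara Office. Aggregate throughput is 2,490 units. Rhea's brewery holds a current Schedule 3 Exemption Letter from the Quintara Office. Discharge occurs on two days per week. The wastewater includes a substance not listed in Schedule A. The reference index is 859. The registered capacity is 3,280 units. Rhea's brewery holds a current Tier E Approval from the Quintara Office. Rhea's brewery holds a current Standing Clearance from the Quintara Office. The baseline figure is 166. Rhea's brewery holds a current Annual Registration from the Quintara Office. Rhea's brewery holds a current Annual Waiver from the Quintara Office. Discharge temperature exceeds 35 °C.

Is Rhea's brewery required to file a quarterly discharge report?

Exception (a): a current Tier E Approval is held; a current Schedule 3 Exemption Letter is held; the facility's operating hours per week are 84, under the 86 limit — every condition holds. But: (f) operates — the reference index is 859, less than the 894 limit. (g), which would lift (f), is inapplicable — the registered capacity is 3,280 units, short of 4,200 units. So (a) is unavailable.
Exception (b) is satisfied on its face — a current Class B Declaration is held; aggregate throughput is 2,490 units, below the 2,540 units limit; the facility's floor area is 2,650 m², under the 2,850 m² limit. However, paragraphs (h)–(m) must be considered: (h) operates — the baseline figure is 166, under the 173 limit. (i) would limit (h) — a current Annual Registration is held — but (j) sets (i) aside: (j) operates against (i): the brewery is within 200 m of a designated waterway. (k) operates (a current General Certificate is held), but yields to (l): (l) operates against (k): a current Standing Clearance is held. (m) does not operate here (the coverage ratio is 70%, not below 70%), so (l) stands. So (b) is unavailable.
Exception (c) does not apply: the facility operates on a continuous process.
Exception (d) is satisfied on its face — a current Category 5 Approval is held; a current Class 3 Clearance is held. However, paragraphs (n)–(o) must be considered: (n) operates against (d): discharge temperature exceeds 35 °C. (o) does not operate here (the qualifying period is 300 days, short of 320 days), so (n) stands. (d) is therefore removed.
Exception (e) requires that the wastewater contains only substances listed in Schedule A; but the wastewater includes a non-Schedule-A substance, so (e) is unavailable.
No exception applies. The general rule governs.

Yes — Rhea's brewery must file a quarterly discharge report.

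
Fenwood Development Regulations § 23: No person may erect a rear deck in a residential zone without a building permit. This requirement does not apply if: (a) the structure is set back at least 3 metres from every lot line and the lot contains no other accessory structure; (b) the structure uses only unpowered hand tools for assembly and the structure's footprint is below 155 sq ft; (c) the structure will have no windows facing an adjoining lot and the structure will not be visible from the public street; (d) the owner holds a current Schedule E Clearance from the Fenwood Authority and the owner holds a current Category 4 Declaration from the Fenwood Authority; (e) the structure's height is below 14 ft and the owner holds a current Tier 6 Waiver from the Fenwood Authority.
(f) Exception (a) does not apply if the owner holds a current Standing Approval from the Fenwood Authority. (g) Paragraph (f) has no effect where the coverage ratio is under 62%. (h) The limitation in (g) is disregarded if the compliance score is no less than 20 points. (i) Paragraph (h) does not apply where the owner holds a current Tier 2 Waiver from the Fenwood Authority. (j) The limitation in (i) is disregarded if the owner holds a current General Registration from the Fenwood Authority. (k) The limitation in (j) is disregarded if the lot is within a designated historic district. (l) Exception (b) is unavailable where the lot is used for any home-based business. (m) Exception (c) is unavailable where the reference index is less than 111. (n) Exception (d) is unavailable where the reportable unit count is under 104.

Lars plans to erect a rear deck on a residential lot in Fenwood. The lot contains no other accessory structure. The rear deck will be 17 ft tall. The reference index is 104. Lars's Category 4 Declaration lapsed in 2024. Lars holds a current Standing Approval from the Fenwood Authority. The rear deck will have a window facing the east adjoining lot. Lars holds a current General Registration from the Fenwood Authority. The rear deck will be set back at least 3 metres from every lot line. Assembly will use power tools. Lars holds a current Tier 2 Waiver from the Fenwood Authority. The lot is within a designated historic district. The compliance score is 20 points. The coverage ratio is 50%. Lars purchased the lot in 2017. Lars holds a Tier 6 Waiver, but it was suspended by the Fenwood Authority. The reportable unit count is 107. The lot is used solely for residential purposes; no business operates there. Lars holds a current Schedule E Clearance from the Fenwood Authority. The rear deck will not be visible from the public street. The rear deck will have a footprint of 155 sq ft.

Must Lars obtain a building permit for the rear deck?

No — exception (a) applies; Lars does not need a building permit.

Exception (a): the setback is at least 3 m on every side; the lot has no other accessory structure — every condition holds. Under paragraphs (f)–(k): (f) would limit (a) — a current Standing Approval is held — but (g) sets (f) aside: (g) applies — the coverage ratio is 50%, under the 62% limit. (h) would limit (g) — the compliance score is 20 points, meeting the 20 points threshold — but (i) sets (h) aside: (i) applies — a current Tier 2 Waiver is held. (j) operates (a current General Registration is held), but yields to (k): (k) operates — the lot is in a historic district. So (a) applies.
Exception (b) fails — assembly uses power tools.
Exception (c) fails — a window faces an adjoining lot.
Exception (d) does not apply: the Category 4 Declaration is not current.
Exception (e) does not apply: the structure's height is 17 ft, not below 14 ft.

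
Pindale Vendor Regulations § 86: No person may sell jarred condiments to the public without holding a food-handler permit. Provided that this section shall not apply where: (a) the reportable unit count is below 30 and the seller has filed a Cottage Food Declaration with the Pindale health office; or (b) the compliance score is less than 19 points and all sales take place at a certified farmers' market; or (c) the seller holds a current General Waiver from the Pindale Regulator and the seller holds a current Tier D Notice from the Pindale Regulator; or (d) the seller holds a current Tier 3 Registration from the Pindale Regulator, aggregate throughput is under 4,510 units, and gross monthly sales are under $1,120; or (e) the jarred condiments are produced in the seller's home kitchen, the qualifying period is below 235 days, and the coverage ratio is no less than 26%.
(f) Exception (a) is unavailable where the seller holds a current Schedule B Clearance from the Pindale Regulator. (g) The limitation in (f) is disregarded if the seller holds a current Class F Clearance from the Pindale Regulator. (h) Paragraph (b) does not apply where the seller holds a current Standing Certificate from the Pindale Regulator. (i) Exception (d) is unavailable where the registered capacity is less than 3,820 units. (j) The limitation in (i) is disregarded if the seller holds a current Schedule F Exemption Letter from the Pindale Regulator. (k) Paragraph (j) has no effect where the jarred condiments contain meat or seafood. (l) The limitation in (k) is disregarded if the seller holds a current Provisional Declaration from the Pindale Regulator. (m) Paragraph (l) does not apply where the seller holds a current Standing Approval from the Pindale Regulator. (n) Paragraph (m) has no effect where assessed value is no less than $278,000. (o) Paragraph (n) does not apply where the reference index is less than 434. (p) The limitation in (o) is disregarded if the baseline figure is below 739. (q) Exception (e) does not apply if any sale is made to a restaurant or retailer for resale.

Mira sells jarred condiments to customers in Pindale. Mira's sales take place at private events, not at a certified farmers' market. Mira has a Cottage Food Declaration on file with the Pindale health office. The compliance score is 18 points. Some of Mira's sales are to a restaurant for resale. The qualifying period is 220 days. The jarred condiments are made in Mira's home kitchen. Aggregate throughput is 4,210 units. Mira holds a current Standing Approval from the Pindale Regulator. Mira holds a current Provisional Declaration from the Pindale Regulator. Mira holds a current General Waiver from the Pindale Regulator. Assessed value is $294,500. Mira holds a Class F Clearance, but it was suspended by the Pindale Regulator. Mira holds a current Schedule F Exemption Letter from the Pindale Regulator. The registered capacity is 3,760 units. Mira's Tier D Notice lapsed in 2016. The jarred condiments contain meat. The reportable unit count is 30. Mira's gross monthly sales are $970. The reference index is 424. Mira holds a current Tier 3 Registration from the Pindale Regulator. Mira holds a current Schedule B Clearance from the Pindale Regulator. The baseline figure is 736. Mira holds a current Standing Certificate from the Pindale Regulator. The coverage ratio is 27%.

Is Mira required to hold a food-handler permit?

No — exception (d) applies; Mira is not required to hold a food-handler permit.

Exception (a) fails — the reportable unit count is 30, not below 30.
Exception (b) fails — sales are at private events, not a certified farmers' market.
Exception (c) fails — there is no Tier D Notice in force.
All of (d)'s requirements are met (a current Tier 3 Registration is held; aggregate throughput is 4,210 units, under the 4,510 units limit; gross monthly sales are $970, under the $1,120 limit). As to paragraphs (i)–(p): (i) would limit (d) — the registered capacity is 3,760 units, less than the 3,820 units limit — but (j) sets (i) aside: (j) applies — a current Schedule F Exemption Letter is held. (k) would limit (j) — the jarred condiments contain meat — but (l) sets (k) aside: (l) is triggered — a current Provisional Declaration is held. (m) would limit (l) — a current Standing Approval is held — but (n) sets (m) aside: (n) applies — assessed value is $294,500, meeting the $278,000 threshold. (o) would limit (n) — the reference index is 424, less than the 434 limit — but (p) sets (o) aside: (p) operates against (o): the baseline figure is 736, below the 739 limit. Exception (d) stands.
Exception (e): the jarred condiments are home-kitchen produced; the qualifying period is 220 days, below the 235 days limit; the coverage ratio is 27%, meeting the 26% threshold — every condition holds. However, paragraph (q) must be considered: (q) operates — some sales are to a restaurant for resale. (e) is therefore removed.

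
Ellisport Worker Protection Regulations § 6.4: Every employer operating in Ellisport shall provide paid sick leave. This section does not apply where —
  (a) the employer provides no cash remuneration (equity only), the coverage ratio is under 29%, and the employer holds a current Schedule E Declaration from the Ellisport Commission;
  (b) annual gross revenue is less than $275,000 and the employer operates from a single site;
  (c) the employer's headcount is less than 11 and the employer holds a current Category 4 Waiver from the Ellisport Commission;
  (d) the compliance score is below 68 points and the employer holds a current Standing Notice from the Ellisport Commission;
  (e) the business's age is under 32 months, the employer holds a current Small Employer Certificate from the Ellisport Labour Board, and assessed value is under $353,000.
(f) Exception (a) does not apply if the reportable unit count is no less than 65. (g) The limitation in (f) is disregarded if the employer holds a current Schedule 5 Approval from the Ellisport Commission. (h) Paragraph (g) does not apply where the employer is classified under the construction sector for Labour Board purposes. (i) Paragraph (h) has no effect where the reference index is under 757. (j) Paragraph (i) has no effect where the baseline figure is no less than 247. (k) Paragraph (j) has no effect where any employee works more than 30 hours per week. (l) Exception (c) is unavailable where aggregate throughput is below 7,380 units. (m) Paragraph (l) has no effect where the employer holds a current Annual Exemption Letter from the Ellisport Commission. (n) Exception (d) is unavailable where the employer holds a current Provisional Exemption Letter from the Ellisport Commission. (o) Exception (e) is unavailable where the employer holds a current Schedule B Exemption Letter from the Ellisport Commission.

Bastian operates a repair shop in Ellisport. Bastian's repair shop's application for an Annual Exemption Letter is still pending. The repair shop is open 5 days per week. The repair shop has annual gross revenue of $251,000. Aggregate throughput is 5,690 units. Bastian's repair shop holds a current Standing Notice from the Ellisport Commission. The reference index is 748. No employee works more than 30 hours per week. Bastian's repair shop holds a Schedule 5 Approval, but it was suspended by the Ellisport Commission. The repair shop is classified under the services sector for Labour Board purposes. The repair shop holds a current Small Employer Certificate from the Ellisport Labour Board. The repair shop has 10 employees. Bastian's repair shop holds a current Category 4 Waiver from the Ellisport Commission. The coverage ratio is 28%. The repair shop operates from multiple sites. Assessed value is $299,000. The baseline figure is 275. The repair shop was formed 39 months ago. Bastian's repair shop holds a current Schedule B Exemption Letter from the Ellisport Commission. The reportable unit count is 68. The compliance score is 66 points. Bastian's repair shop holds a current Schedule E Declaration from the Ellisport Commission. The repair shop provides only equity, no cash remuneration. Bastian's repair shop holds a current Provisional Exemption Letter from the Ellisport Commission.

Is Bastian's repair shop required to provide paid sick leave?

All of (a)'s requirements are met (remuneration is equity-only; the coverage ratio is 28%, under the 29% limit; a current Schedule E Declaration is held). Turning to paragraphs (f)–(k): (f) operates against (a): the reportable unit count is 68, meeting the 65 threshold. (g) is not triggered (no current Schedule 5 Approval is held), so (f) stands. Exception (a) does not apply.
Exception (b) does not apply: the employer operates from multiple sites.
All of (c)'s requirements are met (the employer's headcount is 10, less than the 11 limit; a current Category 4 Waiver is held). But applying paragraphs (l)–(m): (l) applies — aggregate throughput is 5,690 units, below the 7,380 units limit. (m) is not triggered (there is no Annual Exemption Letter in force), so (l) stands. (c) is therefore removed.
Exception (d): the compliance score is 66 points, below the 68 points limit; a current Standing Notice is held — every condition holds. However, paragraph (n) must be considered: (n) operates against (d): a current Provisional Exemption Letter is held. Exception (d) does not apply.
Exception (e) requires that the business's age is under 32 months; but the business's age is 39 months, not under 32 months, so (e) is unavailable.
No exception is made out. Bastian's repair shop falls within the general rule.

Yes — Bastian's repair shop must provide paid sick leave.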